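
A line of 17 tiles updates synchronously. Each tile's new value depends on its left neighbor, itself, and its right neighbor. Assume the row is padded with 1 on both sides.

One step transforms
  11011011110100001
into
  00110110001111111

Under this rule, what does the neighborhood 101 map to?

At position 2 the neighborhood is 101; the next row has 1 there.

1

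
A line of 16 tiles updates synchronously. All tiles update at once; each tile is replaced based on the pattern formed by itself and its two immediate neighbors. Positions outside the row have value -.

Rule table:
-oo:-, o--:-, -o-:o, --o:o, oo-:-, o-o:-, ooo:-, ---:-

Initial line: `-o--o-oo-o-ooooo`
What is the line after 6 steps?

oo-oo----o------
--------oo------
-------o--------
------oo--------
-----o----------
----oo----------

----oo----------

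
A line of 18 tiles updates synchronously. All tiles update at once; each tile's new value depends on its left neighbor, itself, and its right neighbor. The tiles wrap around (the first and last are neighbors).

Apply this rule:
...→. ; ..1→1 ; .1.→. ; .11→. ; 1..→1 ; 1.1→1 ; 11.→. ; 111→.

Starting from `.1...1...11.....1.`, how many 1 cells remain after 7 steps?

1.1.1.1.1..1...1.1
.1.1.1.1.11.1.1.1.
1.1.1.1.1..1.1.1.1
.1.1.1.1.11.1.1.1.  (repeats step 2; period 2)
step 7: 1.1.1.1.1..1.1.1.1
count of 1: 9

9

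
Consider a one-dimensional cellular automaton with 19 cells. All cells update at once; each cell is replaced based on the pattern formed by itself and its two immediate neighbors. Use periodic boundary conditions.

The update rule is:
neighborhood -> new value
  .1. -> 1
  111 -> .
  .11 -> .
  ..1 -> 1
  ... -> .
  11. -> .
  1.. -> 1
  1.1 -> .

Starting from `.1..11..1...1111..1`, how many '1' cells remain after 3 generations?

7

.111..1111.1....111
....11.....11..1...
...1..1...1..1111..
count of 1: 7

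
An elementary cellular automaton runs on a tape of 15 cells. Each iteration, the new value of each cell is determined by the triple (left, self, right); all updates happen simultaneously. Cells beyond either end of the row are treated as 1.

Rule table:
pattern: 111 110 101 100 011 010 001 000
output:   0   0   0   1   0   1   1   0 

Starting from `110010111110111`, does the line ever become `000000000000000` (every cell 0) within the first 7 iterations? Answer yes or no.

no

001110000000000
110001000000001
001011100000010
111000010000110
000100111001000
101111000111101
000000101000000
iteration 7 is 000000101000000, still not uniform 0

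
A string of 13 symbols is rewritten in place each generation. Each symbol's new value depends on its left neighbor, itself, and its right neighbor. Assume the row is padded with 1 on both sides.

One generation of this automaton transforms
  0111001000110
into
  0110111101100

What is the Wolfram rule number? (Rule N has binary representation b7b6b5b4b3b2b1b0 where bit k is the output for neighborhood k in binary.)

position 2: 111 → 1  (bit 7 = 1)
position 3: 110 → 0  (bit 6 = 0)
position 0: 101 → 0  (bit 5 = 0)
position 4: 100 → 1  (bit 4 = 1)
position 1: 011 → 1  (bit 3 = 1)
position 6: 010 → 1  (bit 2 = 1)
position 5: 001 → 1  (bit 1 = 1)
position 8: 000 → 0  (bit 0 = 0)
bits b7..b0 = 10011110 = 158

158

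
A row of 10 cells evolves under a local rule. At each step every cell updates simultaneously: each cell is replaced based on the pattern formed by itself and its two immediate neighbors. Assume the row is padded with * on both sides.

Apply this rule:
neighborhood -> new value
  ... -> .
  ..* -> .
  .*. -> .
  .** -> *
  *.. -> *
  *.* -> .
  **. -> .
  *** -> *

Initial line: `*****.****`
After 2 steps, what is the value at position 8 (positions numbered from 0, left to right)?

*

****..****
***.*.****
position 8 holds *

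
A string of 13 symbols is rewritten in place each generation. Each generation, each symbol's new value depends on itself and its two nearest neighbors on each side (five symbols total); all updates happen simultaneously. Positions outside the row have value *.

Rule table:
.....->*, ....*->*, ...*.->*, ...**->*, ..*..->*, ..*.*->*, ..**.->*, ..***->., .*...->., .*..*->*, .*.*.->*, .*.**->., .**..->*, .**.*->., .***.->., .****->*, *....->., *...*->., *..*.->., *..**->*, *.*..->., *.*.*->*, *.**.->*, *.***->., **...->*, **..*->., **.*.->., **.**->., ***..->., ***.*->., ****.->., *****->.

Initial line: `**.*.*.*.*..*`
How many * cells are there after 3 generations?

generation 1: ...******.**.
generation 2: *.*.*.....*..
generation 3: ..**...******
count of *: 8

8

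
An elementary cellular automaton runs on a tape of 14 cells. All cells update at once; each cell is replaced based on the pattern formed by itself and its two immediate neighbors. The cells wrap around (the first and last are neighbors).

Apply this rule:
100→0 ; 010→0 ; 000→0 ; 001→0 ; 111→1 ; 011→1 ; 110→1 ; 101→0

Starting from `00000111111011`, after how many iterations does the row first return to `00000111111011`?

iteration 1: 00000111111011

1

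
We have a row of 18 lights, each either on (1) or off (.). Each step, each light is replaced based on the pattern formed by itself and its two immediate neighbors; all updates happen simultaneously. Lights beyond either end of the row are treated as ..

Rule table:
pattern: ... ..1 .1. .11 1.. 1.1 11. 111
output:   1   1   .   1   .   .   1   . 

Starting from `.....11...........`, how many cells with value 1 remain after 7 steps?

9

1111111.1111111111
1.....1.1........1
..1111....1111111.
111..1.1111.....1.
1.1.1..1..1.1111..
......1..1..1..1.1
111111..1..1..1...
count of 1: 9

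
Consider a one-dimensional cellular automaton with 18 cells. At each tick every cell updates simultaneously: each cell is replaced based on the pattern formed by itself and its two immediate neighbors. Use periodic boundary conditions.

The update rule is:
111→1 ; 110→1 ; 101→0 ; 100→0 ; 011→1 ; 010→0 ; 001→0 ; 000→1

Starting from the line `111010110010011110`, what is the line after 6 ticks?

tick 1: 111000110000011110
tick 2: 111010110111011110
tick 3: 111000110111011110
tick 4: 111010110111011110  (repeats tick 2; period 2)
tick 6: 111010110111011110

111010110111011110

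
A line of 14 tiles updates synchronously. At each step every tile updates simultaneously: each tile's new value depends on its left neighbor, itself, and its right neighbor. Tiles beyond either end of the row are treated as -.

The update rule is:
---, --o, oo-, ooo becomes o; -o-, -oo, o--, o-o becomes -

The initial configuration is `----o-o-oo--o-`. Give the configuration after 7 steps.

o-o--ooo-ooooo

oooo-----o-o--
-ooo-oooo----o
o-oo--ooo-ooo-
---o-o-oo--oo-
ooo-----o-o-o-
-oo-oooo------
o-o--ooo-ooooo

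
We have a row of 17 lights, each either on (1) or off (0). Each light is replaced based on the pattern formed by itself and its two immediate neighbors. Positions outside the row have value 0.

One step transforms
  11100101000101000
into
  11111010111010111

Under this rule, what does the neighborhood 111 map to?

At position 1 the neighborhood is 111; the next row has 1 there.

1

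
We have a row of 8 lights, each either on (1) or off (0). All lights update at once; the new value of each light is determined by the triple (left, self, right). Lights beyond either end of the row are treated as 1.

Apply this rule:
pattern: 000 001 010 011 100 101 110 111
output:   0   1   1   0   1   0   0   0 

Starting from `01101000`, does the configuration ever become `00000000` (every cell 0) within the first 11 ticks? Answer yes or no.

yes

00001101
10010000
01111001
00000110
10001000
01011101
01000000
01100001
00010010
10111110
00000000
all cells are 0 at tick 11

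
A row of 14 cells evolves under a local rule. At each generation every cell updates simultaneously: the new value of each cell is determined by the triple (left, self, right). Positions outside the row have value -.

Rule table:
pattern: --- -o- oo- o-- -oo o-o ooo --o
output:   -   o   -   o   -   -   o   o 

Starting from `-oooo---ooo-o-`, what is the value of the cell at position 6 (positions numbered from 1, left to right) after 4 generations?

generation 1: o-oo-o-o-o--oo
generation 2: o----o-o-ooo--
generation 3: oo--oo-o--o-o-
generation 4: --oo---oooo-oo
position 6 holds -

-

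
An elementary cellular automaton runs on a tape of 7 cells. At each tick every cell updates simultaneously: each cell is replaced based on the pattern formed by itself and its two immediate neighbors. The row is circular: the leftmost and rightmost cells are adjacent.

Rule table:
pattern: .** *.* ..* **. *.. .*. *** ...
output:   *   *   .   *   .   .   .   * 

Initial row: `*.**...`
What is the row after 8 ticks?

*...*.*

.***.*.
.*.**..
..***.*
..*.**.
*..***.
...*.**
.*..***
*...*.*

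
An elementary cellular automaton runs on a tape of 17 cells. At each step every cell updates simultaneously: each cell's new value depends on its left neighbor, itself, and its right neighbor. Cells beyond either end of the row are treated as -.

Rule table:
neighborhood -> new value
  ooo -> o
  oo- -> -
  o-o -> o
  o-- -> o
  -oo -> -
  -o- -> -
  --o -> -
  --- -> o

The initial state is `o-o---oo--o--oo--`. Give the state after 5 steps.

-o-oo---o--o---oo
--o--oo--o--oo---
o--o---o--o---ooo
-o--oo--o--oo--o-
--o---o--o---o--o

--o---o--o---o--o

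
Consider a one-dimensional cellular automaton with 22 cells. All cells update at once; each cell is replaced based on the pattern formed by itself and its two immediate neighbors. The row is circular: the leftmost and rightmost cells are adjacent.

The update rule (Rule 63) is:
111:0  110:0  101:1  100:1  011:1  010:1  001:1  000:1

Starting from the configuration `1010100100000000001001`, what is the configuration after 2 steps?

step 1: 0111111111111111111111
step 2: 1100000000000000000000

1100000000000000000000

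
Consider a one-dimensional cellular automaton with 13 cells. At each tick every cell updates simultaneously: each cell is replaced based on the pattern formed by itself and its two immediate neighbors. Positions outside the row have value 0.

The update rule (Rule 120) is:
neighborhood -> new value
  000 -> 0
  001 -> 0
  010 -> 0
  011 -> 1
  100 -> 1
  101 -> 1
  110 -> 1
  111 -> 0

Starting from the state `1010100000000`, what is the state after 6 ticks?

0000001010100

0101010000000
0010101000000
0001010100000
0000101010000
0000010101000
0000001010100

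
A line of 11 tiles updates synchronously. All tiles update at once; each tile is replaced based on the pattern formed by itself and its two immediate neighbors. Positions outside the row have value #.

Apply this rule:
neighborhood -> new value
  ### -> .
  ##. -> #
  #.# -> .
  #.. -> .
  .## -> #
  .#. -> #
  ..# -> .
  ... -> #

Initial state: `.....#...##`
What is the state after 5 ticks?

.###.#.#.#.
.#.#.#.#.#.
.#.#.#.#.#.  (fixed point — unchanged through tick 5)

.#.#.#.#.#.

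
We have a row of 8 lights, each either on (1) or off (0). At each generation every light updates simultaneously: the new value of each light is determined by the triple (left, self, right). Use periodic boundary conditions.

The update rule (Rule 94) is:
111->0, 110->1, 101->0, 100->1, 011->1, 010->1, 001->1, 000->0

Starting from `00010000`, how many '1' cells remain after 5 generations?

00111000
01101100
11101110
10101010
10101010
count of 1: 4

4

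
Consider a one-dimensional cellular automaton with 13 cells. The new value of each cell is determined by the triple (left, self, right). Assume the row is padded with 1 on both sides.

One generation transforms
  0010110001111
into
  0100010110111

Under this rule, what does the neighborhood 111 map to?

At position 10 the neighborhood is 111; the next row has 1 there.

1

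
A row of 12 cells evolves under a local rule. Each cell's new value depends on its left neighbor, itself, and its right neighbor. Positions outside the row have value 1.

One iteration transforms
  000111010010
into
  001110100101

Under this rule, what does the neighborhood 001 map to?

At position 2 the neighborhood is 001; the next row has 1 there.

1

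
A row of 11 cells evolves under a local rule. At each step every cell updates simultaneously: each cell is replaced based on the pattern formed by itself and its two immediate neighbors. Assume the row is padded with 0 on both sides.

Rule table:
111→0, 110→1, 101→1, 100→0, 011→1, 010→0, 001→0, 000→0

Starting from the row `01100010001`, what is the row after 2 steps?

01100000000
01100000000

01100000000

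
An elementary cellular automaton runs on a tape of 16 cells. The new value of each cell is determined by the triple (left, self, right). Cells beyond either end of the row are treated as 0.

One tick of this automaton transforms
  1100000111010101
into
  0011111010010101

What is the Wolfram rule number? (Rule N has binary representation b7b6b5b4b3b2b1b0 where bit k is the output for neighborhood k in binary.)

151

position 8: 111 → 1  (bit 7 = 1)
position 1: 110 → 0  (bit 6 = 0)
position 10: 101 → 0  (bit 5 = 0)
position 2: 100 → 1  (bit 4 = 1)
position 0: 011 → 0  (bit 3 = 0)
position 11: 010 → 1  (bit 2 = 1)
position 6: 001 → 1  (bit 1 = 1)
position 3: 000 → 1  (bit 0 = 1)
bits b7..b0 = 10010111 = 151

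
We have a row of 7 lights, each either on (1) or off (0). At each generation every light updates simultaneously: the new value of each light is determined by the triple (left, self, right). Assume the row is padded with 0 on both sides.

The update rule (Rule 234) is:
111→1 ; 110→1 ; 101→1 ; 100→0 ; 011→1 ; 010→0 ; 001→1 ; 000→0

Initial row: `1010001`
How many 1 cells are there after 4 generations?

1

0100010
1000100
0001000
0010000
count of 1: 1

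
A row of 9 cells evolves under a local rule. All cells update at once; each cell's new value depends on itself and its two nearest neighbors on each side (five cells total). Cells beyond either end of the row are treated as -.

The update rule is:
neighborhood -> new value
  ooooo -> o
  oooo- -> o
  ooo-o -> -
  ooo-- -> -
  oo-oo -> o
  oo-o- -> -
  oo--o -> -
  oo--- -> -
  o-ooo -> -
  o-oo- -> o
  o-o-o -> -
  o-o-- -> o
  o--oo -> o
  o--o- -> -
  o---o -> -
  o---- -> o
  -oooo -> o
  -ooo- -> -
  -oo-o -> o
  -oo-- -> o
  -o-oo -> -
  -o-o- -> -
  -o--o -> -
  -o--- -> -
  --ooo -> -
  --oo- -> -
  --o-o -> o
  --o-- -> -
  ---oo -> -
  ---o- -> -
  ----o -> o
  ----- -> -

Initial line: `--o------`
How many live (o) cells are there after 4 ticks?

1

tick 1: o---o----
tick 2: ------o--
tick 3: ----o---o
tick 4: --o------
count of o: 1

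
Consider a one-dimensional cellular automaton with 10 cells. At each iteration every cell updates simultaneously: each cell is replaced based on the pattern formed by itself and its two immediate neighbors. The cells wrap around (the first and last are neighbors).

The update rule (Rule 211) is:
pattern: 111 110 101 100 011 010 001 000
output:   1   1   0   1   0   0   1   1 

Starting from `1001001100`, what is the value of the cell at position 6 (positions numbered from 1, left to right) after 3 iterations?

0

0110110111
0010010011
1101101101
position 6 holds 0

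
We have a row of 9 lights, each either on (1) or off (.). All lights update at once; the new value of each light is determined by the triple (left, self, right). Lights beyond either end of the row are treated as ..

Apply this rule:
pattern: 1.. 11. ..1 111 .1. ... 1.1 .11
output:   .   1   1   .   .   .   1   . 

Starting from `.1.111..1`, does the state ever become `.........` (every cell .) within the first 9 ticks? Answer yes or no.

tick 1: 1.1..1.1.
tick 2: .1..1.1..
tick 3: 1..1.1...
tick 4: ..1.1....
tick 5: .1.1.....
tick 6: 1.1......
tick 7: .1.......
tick 8: 1........
tick 9: .........
all cells are . at tick 9

yes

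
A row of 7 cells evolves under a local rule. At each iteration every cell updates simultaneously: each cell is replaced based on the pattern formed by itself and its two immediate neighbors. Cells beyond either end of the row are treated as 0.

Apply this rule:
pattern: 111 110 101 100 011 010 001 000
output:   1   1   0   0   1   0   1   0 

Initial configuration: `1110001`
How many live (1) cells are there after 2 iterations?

4

iteration 1: 1110010
iteration 2: 1110100
count of 1: 4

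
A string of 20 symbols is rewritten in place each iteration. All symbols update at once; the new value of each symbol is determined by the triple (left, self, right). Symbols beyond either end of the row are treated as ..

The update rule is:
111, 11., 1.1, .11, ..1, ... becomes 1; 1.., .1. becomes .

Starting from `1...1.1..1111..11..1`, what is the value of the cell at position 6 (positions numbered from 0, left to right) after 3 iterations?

1

iteration 1: ..11.1..11111.111.1.
iteration 2: 11111..11111111111..
iteration 3: 11111.111111111111.1
position 6 holds 1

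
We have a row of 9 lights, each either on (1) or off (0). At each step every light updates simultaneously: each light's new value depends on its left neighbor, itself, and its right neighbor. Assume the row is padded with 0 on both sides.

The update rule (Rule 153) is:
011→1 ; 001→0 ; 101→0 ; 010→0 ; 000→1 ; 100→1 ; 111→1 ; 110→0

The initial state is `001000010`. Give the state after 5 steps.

101010001

step 1: 100111001
step 2: 010110100
step 3: 000100011
step 4: 110011010
step 5: 101010001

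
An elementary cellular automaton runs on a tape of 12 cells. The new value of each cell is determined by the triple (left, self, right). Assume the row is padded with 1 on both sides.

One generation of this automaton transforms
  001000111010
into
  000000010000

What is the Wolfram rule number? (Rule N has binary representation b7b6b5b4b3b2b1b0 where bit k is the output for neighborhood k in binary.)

position 7: 111 → 1  (bit 7 = 1)
position 8: 110 → 0  (bit 6 = 0)
position 9: 101 → 0  (bit 5 = 0)
position 0: 100 → 0  (bit 4 = 0)
position 6: 011 → 0  (bit 3 = 0)
position 2: 010 → 0  (bit 2 = 0)
position 1: 001 → 0  (bit 1 = 0)
position 4: 000 → 0  (bit 0 = 0)
bits b7..b0 = 10000000 = 128

128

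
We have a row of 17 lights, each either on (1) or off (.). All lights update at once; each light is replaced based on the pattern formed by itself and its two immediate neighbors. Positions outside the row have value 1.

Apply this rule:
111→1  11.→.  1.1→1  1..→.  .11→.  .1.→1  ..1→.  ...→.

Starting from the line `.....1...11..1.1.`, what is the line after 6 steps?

.....1...........

.....1.......1111
.....1........111
.....1.........11
.....1..........1
.....1...........
.....1...........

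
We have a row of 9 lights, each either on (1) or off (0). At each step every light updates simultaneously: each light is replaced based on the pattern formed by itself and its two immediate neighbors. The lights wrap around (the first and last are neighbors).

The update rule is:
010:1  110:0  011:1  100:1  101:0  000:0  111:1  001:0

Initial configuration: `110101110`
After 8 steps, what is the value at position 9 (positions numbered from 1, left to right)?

100101100
110101010
100101010
110101010  (repeats step 2; period 2)
step 8: 110101010
position 9 holds 0

0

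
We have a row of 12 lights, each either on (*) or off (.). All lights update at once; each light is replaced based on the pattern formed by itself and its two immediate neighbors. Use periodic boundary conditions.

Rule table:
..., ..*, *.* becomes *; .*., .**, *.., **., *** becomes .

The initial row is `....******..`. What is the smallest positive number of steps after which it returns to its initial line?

24

****.......*
.....******.
*****.......
......******
.*****......
*......*****
..*****.....
**......****
...*****....
***......***
....*****...
****......**
.....*****..
*****......*
......*****.
******......
.......*****
.******.....
*.......****
..******....
**.......***
...******...
***.......**
....******..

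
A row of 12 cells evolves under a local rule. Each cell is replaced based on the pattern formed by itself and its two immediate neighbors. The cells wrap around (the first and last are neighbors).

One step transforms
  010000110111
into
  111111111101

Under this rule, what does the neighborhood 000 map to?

At position 3 the neighborhood is 000; the next row has 1 there.

1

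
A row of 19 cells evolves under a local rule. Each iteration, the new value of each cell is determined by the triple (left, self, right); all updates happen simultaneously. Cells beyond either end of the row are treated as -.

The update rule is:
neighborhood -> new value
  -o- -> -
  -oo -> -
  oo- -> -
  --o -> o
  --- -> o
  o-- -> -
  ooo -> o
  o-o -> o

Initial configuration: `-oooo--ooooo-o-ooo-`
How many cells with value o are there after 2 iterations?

8

iteration 1: o-oo--o-ooo-o-o-o--
iteration 2: -o---o-o-o-o-o-o--o
count of o: 8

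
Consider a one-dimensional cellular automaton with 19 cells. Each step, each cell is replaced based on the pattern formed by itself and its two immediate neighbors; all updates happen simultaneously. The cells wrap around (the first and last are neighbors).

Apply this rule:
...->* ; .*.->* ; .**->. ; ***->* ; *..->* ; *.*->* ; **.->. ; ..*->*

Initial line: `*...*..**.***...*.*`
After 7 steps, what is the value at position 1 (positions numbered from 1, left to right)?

.

.******..*.*.*****.
*.****.******.***.*
.*.**.*.****.*.*.*.
***..***.**.*******
**.**.*.*..*.******
*.*..********.*****
.****.******.*.****
position 1 holds .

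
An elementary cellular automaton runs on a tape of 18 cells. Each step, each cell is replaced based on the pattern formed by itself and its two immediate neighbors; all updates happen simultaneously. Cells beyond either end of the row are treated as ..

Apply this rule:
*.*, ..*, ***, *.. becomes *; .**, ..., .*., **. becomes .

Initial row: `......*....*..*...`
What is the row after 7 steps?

.....*.*..*.**.*..
....*.*.**.*..*.*.
...*.*.*..*.**.*.*
..*.*.*.**.*..*.*.
.*.*.*.*..*.**.*.*
*.*.*.*.**.*..*.*.
.*.*.*.*..*.**.*.*

.*.*.*.*..*.**.*.*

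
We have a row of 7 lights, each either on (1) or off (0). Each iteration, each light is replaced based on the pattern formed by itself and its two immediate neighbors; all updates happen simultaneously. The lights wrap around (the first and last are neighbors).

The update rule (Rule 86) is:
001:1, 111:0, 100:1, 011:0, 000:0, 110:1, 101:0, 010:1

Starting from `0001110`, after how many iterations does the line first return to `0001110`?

4

iteration 1: 0010011
iteration 2: 1111101
iteration 3: 0000100
iteration 4: 0001110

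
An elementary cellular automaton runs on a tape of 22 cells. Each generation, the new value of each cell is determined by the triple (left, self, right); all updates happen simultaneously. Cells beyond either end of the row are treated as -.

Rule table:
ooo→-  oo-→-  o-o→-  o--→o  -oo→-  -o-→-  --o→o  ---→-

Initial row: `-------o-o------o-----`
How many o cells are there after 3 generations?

generation 1: ------o---o----o-o----
generation 2: -----o-o-o-o--o---o---
generation 3: ----o-------oo-o-o-o--
count of o: 6

6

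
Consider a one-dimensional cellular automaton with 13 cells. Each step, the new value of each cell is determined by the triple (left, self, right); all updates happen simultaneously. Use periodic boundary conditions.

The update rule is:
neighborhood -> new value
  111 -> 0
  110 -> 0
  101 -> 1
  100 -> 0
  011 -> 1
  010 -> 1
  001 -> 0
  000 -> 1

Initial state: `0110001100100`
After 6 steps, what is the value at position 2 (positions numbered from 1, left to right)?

1

0100101000101
1100111010111
0000100111100
1110100100001
0001100101101
0101000111011
position 2 holds 1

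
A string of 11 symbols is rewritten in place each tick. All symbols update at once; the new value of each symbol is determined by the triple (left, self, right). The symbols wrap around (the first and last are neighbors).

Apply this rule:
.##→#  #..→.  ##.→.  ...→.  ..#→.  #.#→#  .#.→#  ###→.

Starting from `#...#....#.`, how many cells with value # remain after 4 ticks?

2

#...#....##
....#....#.
....#....#.  (fixed point — unchanged through tick 4)
count of #: 2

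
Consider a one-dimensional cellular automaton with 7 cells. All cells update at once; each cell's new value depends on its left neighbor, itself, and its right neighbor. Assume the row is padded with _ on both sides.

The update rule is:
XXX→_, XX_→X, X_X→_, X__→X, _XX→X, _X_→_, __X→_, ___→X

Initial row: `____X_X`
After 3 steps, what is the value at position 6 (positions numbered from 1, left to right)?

_

step 1: XXX____
step 2: X_XXXXX
step 3: __X___X
position 6 holds _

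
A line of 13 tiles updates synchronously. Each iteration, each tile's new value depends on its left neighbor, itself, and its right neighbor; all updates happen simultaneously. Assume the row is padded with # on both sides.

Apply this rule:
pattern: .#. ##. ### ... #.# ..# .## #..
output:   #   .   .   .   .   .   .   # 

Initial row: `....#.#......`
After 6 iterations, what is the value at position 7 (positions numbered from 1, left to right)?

iteration 1: #...#.##.....
iteration 2: .#..#...#....
iteration 3: .##.##..##...
iteration 4: ......#...#..
iteration 5: #.....##..##.
iteration 6: .#......#....
position 7 holds .

.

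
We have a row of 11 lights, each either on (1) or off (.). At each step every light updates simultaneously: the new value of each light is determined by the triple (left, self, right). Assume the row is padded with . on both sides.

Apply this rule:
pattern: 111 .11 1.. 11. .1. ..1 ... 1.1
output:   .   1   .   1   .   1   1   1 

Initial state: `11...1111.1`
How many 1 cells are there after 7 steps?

step 1: 11.111..11.
step 2: 1111.1.111.
step 3: 1..11.11.1.
step 4: ..1111111..
step 5: 111.....1.1
step 6: 1.1.1111.1.
step 7: .1.11..11..
count of 1: 5

5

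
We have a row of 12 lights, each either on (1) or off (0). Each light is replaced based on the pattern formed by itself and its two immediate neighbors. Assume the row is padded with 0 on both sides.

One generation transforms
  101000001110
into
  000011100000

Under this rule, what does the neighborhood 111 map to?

At position 9 the neighborhood is 111; the next row has 0 there.

0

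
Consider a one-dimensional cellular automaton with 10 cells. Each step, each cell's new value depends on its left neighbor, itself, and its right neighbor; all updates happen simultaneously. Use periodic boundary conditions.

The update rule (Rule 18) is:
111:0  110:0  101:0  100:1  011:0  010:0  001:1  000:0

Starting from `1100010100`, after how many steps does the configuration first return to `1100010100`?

2

0010100011
1100010100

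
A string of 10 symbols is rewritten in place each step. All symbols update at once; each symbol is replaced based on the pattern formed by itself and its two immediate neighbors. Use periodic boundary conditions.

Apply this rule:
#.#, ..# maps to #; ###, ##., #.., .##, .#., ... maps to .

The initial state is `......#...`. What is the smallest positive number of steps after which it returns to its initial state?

step 1: .....#....
step 2: ....#.....
step 3: ...#......
step 4: ..#.......
step 5: .#........
step 6: #.........
step 7: .........#
step 8: ........#.
step 9: .......#..
step 10: ......#...

10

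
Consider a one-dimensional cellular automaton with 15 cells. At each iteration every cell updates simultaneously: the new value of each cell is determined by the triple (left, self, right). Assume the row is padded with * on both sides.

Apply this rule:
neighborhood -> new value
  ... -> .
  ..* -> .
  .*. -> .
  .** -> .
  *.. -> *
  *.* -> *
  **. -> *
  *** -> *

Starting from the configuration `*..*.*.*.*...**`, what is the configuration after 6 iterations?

**..*.*.*.*...*
***..*.*.*.*...
****..*.*.*.*..
*****..*.*.*.*.
******..*.*.*.*
*******..*.*.*.

*******..*.*.*.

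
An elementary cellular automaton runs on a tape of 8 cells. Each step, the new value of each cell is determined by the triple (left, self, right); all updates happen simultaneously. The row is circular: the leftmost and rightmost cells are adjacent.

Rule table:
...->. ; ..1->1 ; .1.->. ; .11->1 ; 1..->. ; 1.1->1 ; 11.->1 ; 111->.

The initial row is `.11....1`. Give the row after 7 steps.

1.111111

111...1.
1.1..1.1
11..1.11
.1.1.11.
1.1.111.
.1.11.11
1.111111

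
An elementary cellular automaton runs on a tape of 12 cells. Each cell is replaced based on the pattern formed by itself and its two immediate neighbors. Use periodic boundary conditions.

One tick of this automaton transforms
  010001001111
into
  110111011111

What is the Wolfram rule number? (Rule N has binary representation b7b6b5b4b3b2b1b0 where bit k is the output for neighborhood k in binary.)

position 9: 111 → 1  (bit 7 = 1)
position 11: 110 → 1  (bit 6 = 1)
position 0: 101 → 1  (bit 5 = 1)
position 2: 100 → 0  (bit 4 = 0)
position 8: 011 → 1  (bit 3 = 1)
position 1: 010 → 1  (bit 2 = 1)
position 4: 001 → 1  (bit 1 = 1)
position 3: 000 → 1  (bit 0 = 1)
bits b7..b0 = 11101111 = 239

239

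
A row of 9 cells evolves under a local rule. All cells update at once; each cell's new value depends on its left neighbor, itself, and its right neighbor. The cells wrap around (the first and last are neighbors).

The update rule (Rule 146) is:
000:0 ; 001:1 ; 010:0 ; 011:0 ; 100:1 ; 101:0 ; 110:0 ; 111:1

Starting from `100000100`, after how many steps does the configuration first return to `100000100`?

step 1: 010001011
step 2: 001010000
step 3: 010001000
step 4: 101010100
step 5: 000000011
step 6: 100000100

6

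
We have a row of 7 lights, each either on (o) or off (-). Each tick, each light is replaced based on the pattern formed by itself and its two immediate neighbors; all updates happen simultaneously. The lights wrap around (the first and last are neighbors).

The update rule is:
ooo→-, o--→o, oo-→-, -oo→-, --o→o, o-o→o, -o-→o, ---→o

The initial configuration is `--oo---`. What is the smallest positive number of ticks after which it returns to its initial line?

2

tick 1: oo--ooo
tick 2: --oo---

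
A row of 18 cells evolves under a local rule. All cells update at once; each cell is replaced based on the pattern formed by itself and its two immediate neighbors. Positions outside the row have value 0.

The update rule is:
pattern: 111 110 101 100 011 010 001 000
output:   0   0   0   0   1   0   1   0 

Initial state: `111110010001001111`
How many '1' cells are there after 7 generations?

4

generation 1: 100000100010011000
generation 2: 000001000100110000
generation 3: 000010001001100000
generation 4: 000100010011000000
generation 5: 001000100110000000
generation 6: 010001001100000000
generation 7: 100010011000000000
count of 1: 4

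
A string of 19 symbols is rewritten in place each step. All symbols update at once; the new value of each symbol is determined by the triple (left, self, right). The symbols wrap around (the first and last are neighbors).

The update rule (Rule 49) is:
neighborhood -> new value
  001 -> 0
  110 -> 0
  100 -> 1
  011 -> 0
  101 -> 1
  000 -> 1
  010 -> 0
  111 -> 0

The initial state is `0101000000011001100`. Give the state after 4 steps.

0010000001100110001

0010111111000100011
1001000000110011000
0100111110001000110
0010000001100110001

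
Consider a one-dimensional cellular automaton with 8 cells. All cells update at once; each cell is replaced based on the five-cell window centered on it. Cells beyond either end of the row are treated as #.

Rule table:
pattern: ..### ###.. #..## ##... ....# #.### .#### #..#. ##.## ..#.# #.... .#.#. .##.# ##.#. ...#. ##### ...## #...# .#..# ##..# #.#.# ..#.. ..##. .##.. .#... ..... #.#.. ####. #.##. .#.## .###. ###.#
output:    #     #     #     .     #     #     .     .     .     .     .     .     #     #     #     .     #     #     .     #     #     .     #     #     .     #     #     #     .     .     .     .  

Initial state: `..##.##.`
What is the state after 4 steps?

.#.##.#.

####..#.
..###...
###.#.##
.#.##.#.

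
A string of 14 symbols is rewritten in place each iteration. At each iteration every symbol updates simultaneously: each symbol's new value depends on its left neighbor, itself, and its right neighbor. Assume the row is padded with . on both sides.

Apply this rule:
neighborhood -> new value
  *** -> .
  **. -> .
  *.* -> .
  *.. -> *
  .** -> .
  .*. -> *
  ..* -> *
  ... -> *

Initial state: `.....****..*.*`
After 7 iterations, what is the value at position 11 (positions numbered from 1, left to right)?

*****....***.*
.....****....*
*****....*****
.....****.....
*****....*****  (repeats iteration 3; period 2)
iteration 7: *****....*****
position 11 holds *

*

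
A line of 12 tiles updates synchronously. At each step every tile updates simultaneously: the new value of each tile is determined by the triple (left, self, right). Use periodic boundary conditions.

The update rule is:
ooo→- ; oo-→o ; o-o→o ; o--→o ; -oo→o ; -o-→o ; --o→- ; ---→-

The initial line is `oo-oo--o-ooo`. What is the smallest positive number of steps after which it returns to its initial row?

18

step 1: -ooooo-ooo--
step 2: -o---ooo-oo-
step 3: -oo--o-ooooo
step 4: oooo-ooo---o
step 5: ---ooo-oo--o
step 6: o--o-ooooo-o
step 7: oo-ooo---ooo
step 8: -ooo-oo--o--
step 9: -o-ooooo-oo-
step 10: -ooo---ooooo
step 11: oo-oo--o---o
step 12: -ooooo-oo--o
step 13: oo---ooooo-o
step 14: -oo--o---ooo
step 15: oooo-oo--o-o
step 16: ---ooooo-ooo
step 17: o--o---ooo-o
step 18: oo-oo--o-ooo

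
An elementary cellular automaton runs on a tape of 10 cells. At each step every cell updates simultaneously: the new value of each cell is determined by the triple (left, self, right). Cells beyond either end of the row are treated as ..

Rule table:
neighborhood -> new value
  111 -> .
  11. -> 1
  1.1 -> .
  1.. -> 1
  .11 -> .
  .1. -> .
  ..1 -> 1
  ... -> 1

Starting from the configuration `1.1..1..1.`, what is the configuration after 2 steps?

...11.11.1
111.1..1..

111.1..1..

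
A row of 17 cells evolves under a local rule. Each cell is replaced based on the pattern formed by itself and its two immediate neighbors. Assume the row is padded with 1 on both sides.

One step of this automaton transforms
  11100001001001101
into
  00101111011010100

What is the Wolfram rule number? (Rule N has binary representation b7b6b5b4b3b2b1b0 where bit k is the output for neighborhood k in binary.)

71

position 0: 111 → 0  (bit 7 = 0)
position 2: 110 → 1  (bit 6 = 1)
position 15: 101 → 0  (bit 5 = 0)
position 3: 100 → 0  (bit 4 = 0)
position 13: 011 → 0  (bit 3 = 0)
position 7: 010 → 1  (bit 2 = 1)
position 6: 001 → 1  (bit 1 = 1)
position 4: 000 → 1  (bit 0 = 1)
bits b7..b0 = 01000111 = 71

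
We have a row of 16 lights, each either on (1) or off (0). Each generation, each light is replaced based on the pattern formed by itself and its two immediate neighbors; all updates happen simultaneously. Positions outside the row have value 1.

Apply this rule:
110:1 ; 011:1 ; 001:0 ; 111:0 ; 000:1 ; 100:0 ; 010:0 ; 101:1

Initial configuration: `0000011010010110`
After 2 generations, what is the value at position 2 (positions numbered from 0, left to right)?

0111011100001111
1101110101101000
position 2 holds 0

0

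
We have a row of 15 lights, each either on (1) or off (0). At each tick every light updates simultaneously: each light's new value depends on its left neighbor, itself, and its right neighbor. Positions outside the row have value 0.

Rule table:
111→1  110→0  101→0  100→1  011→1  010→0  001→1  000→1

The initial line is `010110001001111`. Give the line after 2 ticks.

100101110111110
011001100111101

011001100111101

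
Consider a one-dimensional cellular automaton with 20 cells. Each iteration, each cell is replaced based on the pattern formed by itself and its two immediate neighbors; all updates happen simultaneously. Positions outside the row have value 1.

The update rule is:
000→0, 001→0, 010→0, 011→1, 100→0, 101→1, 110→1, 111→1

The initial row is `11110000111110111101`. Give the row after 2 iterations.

11110000111111111111

iteration 1: 11110000111111111111
iteration 2: 11110000111111111111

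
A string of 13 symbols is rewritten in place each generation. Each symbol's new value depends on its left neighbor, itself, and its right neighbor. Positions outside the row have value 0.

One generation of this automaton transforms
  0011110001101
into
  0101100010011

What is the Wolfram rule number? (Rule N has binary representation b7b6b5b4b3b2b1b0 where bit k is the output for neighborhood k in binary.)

position 3: 111 → 1  (bit 7 = 1)
position 5: 110 → 0  (bit 6 = 0)
position 11: 101 → 1  (bit 5 = 1)
position 6: 100 → 0  (bit 4 = 0)
position 2: 011 → 0  (bit 3 = 0)
position 12: 010 → 1  (bit 2 = 1)
position 1: 001 → 1  (bit 1 = 1)
position 0: 000 → 0  (bit 0 = 0)
bits b7..b0 = 10100110 = 166

166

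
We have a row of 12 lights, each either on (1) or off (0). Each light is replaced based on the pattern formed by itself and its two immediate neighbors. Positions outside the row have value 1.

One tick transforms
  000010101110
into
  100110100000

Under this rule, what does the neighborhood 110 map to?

0

At position 10 the neighborhood is 110; the next row has 0 there.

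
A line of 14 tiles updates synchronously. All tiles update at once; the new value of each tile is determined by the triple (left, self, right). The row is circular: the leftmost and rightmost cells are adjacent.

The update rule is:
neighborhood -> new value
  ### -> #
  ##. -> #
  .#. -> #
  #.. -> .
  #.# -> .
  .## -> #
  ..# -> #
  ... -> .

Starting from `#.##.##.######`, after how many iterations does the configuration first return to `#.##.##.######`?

1

iteration 1: #.##.##.######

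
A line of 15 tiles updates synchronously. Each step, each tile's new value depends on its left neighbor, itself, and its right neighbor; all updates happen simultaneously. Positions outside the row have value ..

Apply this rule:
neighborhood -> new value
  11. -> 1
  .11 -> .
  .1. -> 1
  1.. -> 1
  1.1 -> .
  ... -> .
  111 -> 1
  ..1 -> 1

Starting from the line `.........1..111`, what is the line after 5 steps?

....11..11..111

........1111.11
.......1.111..1
......11..11111
.....1.111.1111
....11..11..111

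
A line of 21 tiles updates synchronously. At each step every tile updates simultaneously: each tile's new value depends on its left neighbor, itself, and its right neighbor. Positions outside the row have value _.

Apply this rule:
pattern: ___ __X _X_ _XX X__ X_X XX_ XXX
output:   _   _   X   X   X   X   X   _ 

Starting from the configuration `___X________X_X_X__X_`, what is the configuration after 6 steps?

___XX__XXX__XXXXXX__X

step 1: ___XX_______XXXXXX_XX
step 2: ___XXX______X____XXXX
step 3: ___X_XX_____XX___X__X
step 4: ___XXXXX____XXX__XX_X
step 5: ___X___XX___X_XX_XXXX
step 6: ___XX__XXX__XXXXXX__X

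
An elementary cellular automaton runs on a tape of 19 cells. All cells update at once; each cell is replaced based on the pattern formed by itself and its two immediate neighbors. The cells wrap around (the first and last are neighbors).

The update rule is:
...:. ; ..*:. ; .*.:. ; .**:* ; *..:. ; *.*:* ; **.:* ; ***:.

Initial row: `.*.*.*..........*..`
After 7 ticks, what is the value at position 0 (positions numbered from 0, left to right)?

..*.*..............
...*...............
...................
...................  (fixed point — unchanged through tick 7)
position 0 holds .

.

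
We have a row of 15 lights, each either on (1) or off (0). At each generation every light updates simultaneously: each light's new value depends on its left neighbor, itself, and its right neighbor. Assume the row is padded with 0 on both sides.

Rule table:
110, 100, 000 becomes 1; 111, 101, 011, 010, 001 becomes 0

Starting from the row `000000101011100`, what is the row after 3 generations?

111110000000111
000011111110001
111000000011100

111000000011100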